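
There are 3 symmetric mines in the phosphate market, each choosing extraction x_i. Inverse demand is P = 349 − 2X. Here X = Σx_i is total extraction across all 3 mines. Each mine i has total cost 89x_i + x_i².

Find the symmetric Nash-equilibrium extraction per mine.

26

A representative mine's profit is π_i = x_i(349 − 2X) − 89x_i − x_i², with X = x_i + Σ_{j≠i} x_j.
First-order condition: 260 − 6x_i − 2Σ_{j≠i} x_j = 0.
Imposing symmetry (x_j = x for all j) turns Σ_{j≠i} x_j into 2x, so 260 = 10x and x = 26.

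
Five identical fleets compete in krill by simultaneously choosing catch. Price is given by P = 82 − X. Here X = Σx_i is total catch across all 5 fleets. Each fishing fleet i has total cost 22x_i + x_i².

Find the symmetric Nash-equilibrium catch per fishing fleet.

7.5

A representative fishing fleet's profit is π_i = x_i(82 − X) − 22x_i − x_i², with X = x_i + Σ_{j≠i} x_j.
First-order condition: 60 − 4x_i − Σ_{j≠i} x_j = 0.
With identical fishing fleets, set every x_j = x: then 60 − 4x − 4x = 0, i.e. x = 60/8 = 7.5.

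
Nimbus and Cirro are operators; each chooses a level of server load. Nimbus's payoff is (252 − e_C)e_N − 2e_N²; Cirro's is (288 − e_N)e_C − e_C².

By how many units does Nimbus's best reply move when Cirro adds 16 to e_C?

-4

Expanding Nimbus's payoff: 252e_N − e_Ce_N − 2e_N².
∂π/∂e_N = 252 − e_C − 4e_N = 0, so e_N = 63 − 0.25e_C.
The reaction-function slope is −0.25, so a 16-unit rise in e_C moves e_N by −0.25 × 16 = −4. Nimbus's best response falls — the actions are strategic substitutes.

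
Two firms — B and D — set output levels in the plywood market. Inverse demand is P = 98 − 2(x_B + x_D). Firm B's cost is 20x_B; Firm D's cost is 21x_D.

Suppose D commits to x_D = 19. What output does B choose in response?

Firm B's profit: π = x_B(98 − 2(x_B + x_D)) − 20x_B.
∂π/∂x_B = 78 − 4x_B − 2x_D = 0, so x_B = 19.5 − 0.5x_D.
At x_D = 19: x_B = 19.5 − 0.5·19 = 10.

10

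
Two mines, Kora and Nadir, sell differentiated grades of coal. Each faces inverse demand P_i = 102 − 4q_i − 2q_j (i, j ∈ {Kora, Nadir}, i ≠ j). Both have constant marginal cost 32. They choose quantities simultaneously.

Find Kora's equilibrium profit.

196

Mine Kora's profit: π = q_{Kora}(102 − 4q_{Kora} − 2q_{Nadir}) − 32q_{Kora}.
∂π/∂q_{Kora} = 70 − 8q_{Kora} − 2q_{Nadir} = 0 ⇒ q_{Kora} = 8.75 − 0.25q_{Nadir}.
Setting q_{Kora} = q_{Nadir} in the reaction function: q_{Kora} = 8.75 − 0.25q_{Kora}, so q_{Kora} = 8.75 / 1.25 = 7.
P_{Kora} = 102 − 4·7 − 2·7 = 60.
Profit = (60 − 32)·7 = 196.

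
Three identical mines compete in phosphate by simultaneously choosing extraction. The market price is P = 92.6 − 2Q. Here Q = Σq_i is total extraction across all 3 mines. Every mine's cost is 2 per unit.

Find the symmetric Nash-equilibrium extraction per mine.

A representative mine's profit is π_i = q_i(92.6 − 2Q) − 2q_i, with Q = q_i + Σ_{j≠i} q_j.
First-order condition: 90.6 − 4q_i − 2Σ_{j≠i} q_j = 0.
In a symmetric equilibrium every mine chooses the same q, so Σ_{j≠i} q_j = 2q. The condition becomes 90.6 − 8q = 0, giving q = 90.6/8 = 11.325.

11.325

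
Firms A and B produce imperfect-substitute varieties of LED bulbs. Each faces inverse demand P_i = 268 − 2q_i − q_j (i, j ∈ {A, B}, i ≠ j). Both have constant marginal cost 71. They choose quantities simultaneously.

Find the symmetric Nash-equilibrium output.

Firm A's profit: π = q_A(268 − 2q_A − q_B) − 71q_A.
∂π/∂q_A = 197 − 4q_A − q_B = 0 ⇒ q_A = 49.25 − 0.25q_B.
By symmetry q_B = q_A; substituting into the reaction function, 1.25q_A = 49.25 and q_A = 39.4.

39.4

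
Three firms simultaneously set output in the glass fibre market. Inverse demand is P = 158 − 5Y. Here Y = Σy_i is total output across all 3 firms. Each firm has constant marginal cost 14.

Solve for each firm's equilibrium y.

A representative firm's profit is π_i = y_i(158 − 5Y) − 14y_i, with Y = y_i + Σ_{j≠i} y_j.
First-order condition: 144 − 10y_i − 5Σ_{j≠i} y_j = 0.
Imposing symmetry (y_j = y for all j) turns Σ_{j≠i} y_j into 2y, so 144 = 20y and y = 7.2.

7.2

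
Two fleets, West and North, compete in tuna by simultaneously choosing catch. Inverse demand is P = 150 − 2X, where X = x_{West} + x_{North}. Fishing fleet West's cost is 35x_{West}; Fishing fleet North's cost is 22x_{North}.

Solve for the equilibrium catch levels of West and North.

17, 23.5

Fishing fleet West's profit: π = x_{West}(150 − 2(x_{West} + x_{North})) − 35x_{West}.
∂π/∂x_{West} = 115 − 4x_{West} − 2x_{North} = 0, so x_{West} = 28.75 − 0.5x_{North}.
By the same steps for North: x_{North} = 32 − 0.5x_{West}.
Substituting the second reaction function into the first: x_{West} = 28.75 − 0.5(32 − 0.5x_{West}), which gives 0.75x_{West} = 12.75 ⇒ x_{West} = 17.
Then x_{North} = 32 − 0.5·17 = 23.5.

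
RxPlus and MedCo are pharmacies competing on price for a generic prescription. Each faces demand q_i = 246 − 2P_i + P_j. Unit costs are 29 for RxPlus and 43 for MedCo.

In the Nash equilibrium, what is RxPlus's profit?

11011.28

RxPlus's profit: π = (P_{RxPlus} − 29)(246 − 2P_{RxPlus} + P_{MedCo}).
∂π/∂P_{RxPlus} = 304 − 4P_{RxPlus} + P_{MedCo} = 0 ⇒ P_{RxPlus} = 76 + 0.25P_{MedCo}.
Similarly P_{MedCo} = 83 + 0.25P_{RxPlus}.
Solving the two reaction functions simultaneously: (1 − (0.25)(0.25))P_{RxPlus} = 76 + 0.25·83, so 0.9375P_{RxPlus} = 96.75 and P_{RxPlus} = 103.2.
Then P_{MedCo} = 83 + 0.25·103.2 = 108.8.
q_{RxPlus} = 246 − 2·103.2 + 108.8 = 148.4.
Profit = (103.2 − 29)·148.4 = 11011.28.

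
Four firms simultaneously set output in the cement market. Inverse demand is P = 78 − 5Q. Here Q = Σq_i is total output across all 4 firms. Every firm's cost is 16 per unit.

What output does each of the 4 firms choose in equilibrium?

2.48

A representative firm's profit is π_i = q_i(78 − 5Q) − 16q_i, with Q = q_i + Σ_{j≠i} q_j.
First-order condition: 62 − 10q_i − 5Σ_{j≠i} q_j = 0.
With identical firms, set every q_j = q: then 62 − 10q − 15q = 0, i.e. q = 62/25 = 2.48.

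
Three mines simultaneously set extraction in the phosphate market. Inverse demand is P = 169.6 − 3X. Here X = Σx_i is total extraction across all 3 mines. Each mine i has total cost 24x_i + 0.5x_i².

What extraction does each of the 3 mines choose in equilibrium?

A representative mine's profit is π_i = x_i(169.6 − 3X) − 24x_i − 0.5x_i², with X = x_i + Σ_{j≠i} x_j.
First-order condition: 145.6 − 7x_i − 3Σ_{j≠i} x_j = 0.
In a symmetric equilibrium every mine chooses the same x, so Σ_{j≠i} x_j = 2x. The condition becomes 145.6 − 13x = 0, giving x = 145.6/13 = 11.2.

11.2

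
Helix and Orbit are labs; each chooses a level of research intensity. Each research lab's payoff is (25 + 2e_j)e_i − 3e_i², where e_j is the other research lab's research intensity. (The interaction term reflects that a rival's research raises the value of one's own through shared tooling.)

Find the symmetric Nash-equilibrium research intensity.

6.25

Helix's payoff is (25 + 2e_O)e_H − 3e_H².
∂π/∂e_H = 25 + 2e_O − 6e_H = 0, so e_H = 25/6 + (1/3)e_O.
The game is symmetric, so in equilibrium e_O = e_H: the reaction function gives (2/3)e_H = 25/6, hence e_H = 6.25.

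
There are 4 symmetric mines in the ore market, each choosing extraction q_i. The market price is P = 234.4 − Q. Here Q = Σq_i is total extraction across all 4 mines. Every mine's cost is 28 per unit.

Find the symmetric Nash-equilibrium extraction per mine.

41.28

A representative mine's profit is π_i = q_i(234.4 − Q) − 28q_i, with Q = q_i + Σ_{j≠i} q_j.
First-order condition: 206.4 − 2q_i − Σ_{j≠i} q_j = 0.
With identical mines, set every q_j = q: then 206.4 − 2q − 3q = 0, i.e. q = 206.4/5 = 41.28.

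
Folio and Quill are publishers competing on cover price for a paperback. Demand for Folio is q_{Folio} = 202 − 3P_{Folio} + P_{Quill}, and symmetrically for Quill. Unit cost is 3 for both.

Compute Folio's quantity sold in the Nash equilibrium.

117.6

Folio's profit: π = (P_{Folio} − 3)(202 − 3P_{Folio} + P_{Quill}).
∂π/∂P_{Folio} = 211 − 6P_{Folio} + P_{Quill} = 0 ⇒ P_{Folio} = 211/6 + (1/6)P_{Quill}.
The game is symmetric, so in equilibrium P_{Quill} = P_{Folio}: the reaction function gives (5/6)P_{Folio} = 211/6, hence P_{Folio} = 42.2.
q_{Folio} = 202 − 3·42.2 + 42.2 = 117.6.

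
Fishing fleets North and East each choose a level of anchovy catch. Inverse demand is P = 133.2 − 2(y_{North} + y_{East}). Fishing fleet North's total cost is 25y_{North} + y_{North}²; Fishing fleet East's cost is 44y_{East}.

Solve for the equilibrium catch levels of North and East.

Fishing fleet North's profit: π = y_{North}(133.2 − 2(y_{North} + y_{East})) − 25y_{North} − y_{North}².
∂π/∂y_{North} = 108.2 − 6y_{North} − 2y_{East} = 0, so y_{North} = 541/30 − (1/3)y_{East}.
For East: ∂π/∂y_{East} = 89.2 − 4y_{East} − 2y_{North} = 0 ⇒ y_{East} = 22.3 − 0.5y_{North}.
Solving the two reaction functions simultaneously: (1 − (−1/3)(−0.5))y_{North} = 541/30 − (1/3)·22.3, so (5/6)y_{North} = 10.6 and y_{North} = 12.72.
Then y_{East} = 22.3 − 0.5·12.72 = 15.94.

12.72, 15.94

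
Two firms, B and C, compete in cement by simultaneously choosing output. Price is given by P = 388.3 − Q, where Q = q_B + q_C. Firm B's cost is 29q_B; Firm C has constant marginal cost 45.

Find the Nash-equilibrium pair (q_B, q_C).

125.1, 109.1

Firm B's profit: π = q_B(388.3 − (q_B + q_C)) − 29q_B.
∂π/∂q_B = 359.3 − 2q_B − q_C = 0, so q_B = 179.65 − 0.5q_C.
By the same steps for C: q_C = 171.65 − 0.5q_B.
Substituting the second reaction function into the first: q_B = 179.65 − 0.5(171.65 − 0.5q_B), which gives 0.75q_B = 93.825 ⇒ q_B = 125.1.
Then q_C = 171.65 − 0.5·125.1 = 109.1.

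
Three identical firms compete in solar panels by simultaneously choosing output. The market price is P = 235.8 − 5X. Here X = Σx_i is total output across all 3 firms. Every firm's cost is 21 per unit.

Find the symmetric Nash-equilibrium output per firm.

A representative firm's profit is π_i = x_i(235.8 − 5X) − 21x_i, with X = x_i + Σ_{j≠i} x_j.
First-order condition: 214.8 − 10x_i − 5Σ_{j≠i} x_j = 0.
In a symmetric equilibrium every firm chooses the same x, so Σ_{j≠i} x_j = 2x. The condition becomes 214.8 − 20x = 0, giving x = 214.8/20 = 10.74.

10.74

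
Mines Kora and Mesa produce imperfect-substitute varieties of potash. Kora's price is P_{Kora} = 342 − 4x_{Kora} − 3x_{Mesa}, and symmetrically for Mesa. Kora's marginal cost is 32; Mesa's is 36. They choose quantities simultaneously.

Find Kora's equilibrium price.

145.6

Mine Kora's profit: π = x_{Kora}(342 − 4x_{Kora} − 3x_{Mesa}) − 32x_{Kora}.
∂π/∂x_{Kora} = 310 − 8x_{Kora} − 3x_{Mesa} = 0 ⇒ x_{Kora} = 38.75 − 0.375x_{Mesa}.
Similarly x_{Mesa} = 38.25 − 0.375x_{Kora}.
Substituting the second reaction function into the first: x_{Kora} = 38.75 − 0.375(38.25 − 0.375x_{Kora}), which gives (55/64)x_{Kora} = 781/32 ⇒ x_{Kora} = 28.4.
Then x_{Mesa} = 38.25 − 0.375·28.4 = 27.6.
P_{Kora} = 342 − 4·28.4 − 3·27.6 = 145.6.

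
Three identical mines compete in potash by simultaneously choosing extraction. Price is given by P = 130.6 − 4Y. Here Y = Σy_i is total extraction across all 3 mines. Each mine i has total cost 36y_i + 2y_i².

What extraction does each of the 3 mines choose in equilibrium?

A representative mine's profit is π_i = y_i(130.6 − 4Y) − 36y_i − 2y_i², with Y = y_i + Σ_{j≠i} y_j.
First-order condition: 94.6 − 12y_i − 4Σ_{j≠i} y_j = 0.
Imposing symmetry (y_j = y for all j) turns Σ_{j≠i} y_j into 2y, so 94.6 = 20y and y = 4.73.

4.73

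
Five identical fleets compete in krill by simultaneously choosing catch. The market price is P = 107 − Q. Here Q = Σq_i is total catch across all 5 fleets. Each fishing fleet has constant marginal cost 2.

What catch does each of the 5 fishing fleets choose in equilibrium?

17.5

A representative fishing fleet's profit is π_i = q_i(107 − Q) − 2q_i, with Q = q_i + Σ_{j≠i} q_j.
First-order condition: 105 − 2q_i − Σ_{j≠i} q_j = 0.
In a symmetric equilibrium every fishing fleet chooses the same q, so Σ_{j≠i} q_j = 4q. The condition becomes 105 − 6q = 0, giving q = 105/6 = 17.5.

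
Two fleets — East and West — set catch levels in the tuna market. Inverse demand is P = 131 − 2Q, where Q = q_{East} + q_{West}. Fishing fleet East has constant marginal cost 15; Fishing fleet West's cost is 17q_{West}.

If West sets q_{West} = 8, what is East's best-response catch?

25

Fishing fleet East's profit: π = q_{East}(131 − 2(q_{East} + q_{West})) − 15q_{East}.
∂π/∂q_{East} = 116 − 4q_{East} − 2q_{West} = 0, so q_{East} = 29 − 0.5q_{West}.
At q_{West} = 8: q_{East} = 29 − 0.5·8 = 25.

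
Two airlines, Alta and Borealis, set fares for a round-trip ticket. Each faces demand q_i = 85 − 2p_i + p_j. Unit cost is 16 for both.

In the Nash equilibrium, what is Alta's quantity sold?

46

Alta's profit: π = (p_{Alta} − 16)(85 − 2p_{Alta} + p_{Borealis}).
∂π/∂p_{Alta} = 117 − 4p_{Alta} + p_{Borealis} = 0 ⇒ p_{Alta} = 29.25 + 0.25p_{Borealis}.
By symmetry p_{Borealis} = p_{Alta}; substituting into the reaction function, 0.75p_{Alta} = 29.25 and p_{Alta} = 39.
q_{Alta} = 85 − 2·39 + 39 = 46.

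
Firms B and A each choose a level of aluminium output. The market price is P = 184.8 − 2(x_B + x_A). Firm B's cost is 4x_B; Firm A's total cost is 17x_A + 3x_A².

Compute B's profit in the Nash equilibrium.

Firm B's profit: π = x_B(184.8 − 2(x_B + x_A)) − 4x_B.
∂π/∂x_B = 180.8 − 4x_B − 2x_A = 0, so x_B = 45.2 − 0.5x_A.
For A: ∂π/∂x_A = 167.8 − 10x_A − 2x_B = 0 ⇒ x_A = 16.78 − 0.2x_B.
Substituting the second reaction function into the first: x_B = 45.2 − 0.5(16.78 − 0.2x_B), which gives 0.9x_B = 36.81 ⇒ x_B = 40.9.
Then x_A = 16.78 − 0.2·40.9 = 8.6.
Price P = 184.8 − 2·49.5 = 85.8.
B's profit: (85.8 − 4)·40.9 = 3345.62.

3345.62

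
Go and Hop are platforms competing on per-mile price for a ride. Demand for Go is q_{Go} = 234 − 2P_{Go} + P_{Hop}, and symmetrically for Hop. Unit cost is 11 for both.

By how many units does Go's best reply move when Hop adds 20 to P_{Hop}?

Go's profit: π = (P_{Go} − 11)(234 − 2P_{Go} + P_{Hop}).
∂π/∂P_{Go} = 256 − 4P_{Go} + P_{Hop} = 0 ⇒ P_{Go} = 64 + 0.25P_{Hop}.
The reaction-function slope is 0.25, so a 20-unit rise in P_{Hop} moves P_{Go} by 0.25 × 20 = 5. Go's best response rises — the actions are strategic complements.

5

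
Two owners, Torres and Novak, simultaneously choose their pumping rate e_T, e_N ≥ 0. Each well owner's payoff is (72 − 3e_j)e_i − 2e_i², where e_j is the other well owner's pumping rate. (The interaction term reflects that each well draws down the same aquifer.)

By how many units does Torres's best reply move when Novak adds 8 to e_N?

Torres's payoff is (72 − 3e_N)e_T − 2e_T².
∂π/∂e_T = 72 − 3e_N − 4e_T = 0, so e_T = 18 − 0.75e_N.
The reaction-function slope is −0.75, so an 8-unit rise in e_N moves e_T by −0.75 × 8 = −6. Torres's best response falls — the actions are strategic substitutes.

-6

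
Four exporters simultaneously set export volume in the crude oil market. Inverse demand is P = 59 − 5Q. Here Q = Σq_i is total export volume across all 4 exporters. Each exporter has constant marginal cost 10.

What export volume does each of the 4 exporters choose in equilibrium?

1.96

A representative exporter's profit is π_i = q_i(59 − 5Q) − 10q_i, with Q = q_i + Σ_{j≠i} q_j.
First-order condition: 49 − 10q_i − 5Σ_{j≠i} q_j = 0.
Imposing symmetry (q_j = q for all j) turns Σ_{j≠i} q_j into 3q, so 49 = 25q and q = 1.96.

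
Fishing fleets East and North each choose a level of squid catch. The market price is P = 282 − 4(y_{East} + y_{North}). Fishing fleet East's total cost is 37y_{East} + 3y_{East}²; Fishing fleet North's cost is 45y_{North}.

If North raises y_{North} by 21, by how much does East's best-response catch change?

Fishing fleet East's profit: π = y_{East}(282 − 4(y_{East} + y_{North})) − 37y_{East} − 3y_{East}².
∂π/∂y_{East} = 245 − 14y_{East} − 4y_{North} = 0, so y_{East} = 17.5 − (2/7)y_{North}.
The reaction-function slope is −2/7, so a 21-unit rise in y_{North} moves y_{East} by −2/7 × 21 = −6. East's best response falls — the actions are strategic substitutes.

-6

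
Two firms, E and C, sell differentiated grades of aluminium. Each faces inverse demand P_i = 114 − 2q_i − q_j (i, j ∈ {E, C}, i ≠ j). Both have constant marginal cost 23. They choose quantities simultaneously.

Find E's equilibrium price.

59.4

Firm E's profit: π = q_E(114 − 2q_E − q_C) − 23q_E.
∂π/∂q_E = 91 − 4q_E − q_C = 0 ⇒ q_E = 22.75 − 0.25q_C.
Setting q_E = q_C in the reaction function: q_E = 22.75 − 0.25q_E, so q_E = 22.75 / 1.25 = 18.2.
P_E = 114 − 2·18.2 − 18.2 = 59.4.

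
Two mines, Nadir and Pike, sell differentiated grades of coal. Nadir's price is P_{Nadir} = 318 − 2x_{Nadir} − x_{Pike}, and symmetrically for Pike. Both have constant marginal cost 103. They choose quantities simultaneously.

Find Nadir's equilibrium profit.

Mine Nadir's profit: π = x_{Nadir}(318 − 2x_{Nadir} − x_{Pike}) − 103x_{Nadir}.
∂π/∂x_{Nadir} = 215 − 4x_{Nadir} − x_{Pike} = 0 ⇒ x_{Nadir} = 53.75 − 0.25x_{Pike}.
Setting x_{Nadir} = x_{Pike} in the reaction function: x_{Nadir} = 53.75 − 0.25x_{Nadir}, so x_{Nadir} = 53.75 / 1.25 = 43.
P_{Nadir} = 318 − 2·43 − 43 = 189.
Profit = (189 − 103)·43 = 3698.

3698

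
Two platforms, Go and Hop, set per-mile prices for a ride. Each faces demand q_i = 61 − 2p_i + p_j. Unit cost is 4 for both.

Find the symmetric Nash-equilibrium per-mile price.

Go's profit: π = (p_{Go} − 4)(61 − 2p_{Go} + p_{Hop}).
∂π/∂p_{Go} = 69 − 4p_{Go} + p_{Hop} = 0 ⇒ p_{Go} = 17.25 + 0.25p_{Hop}.
By symmetry p_{Hop} = p_{Go}; substituting into the reaction function, 0.75p_{Go} = 17.25 and p_{Go} = 23.

23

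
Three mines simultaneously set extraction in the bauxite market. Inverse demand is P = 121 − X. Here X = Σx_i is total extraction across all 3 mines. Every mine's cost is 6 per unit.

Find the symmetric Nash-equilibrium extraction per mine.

28.75

A representative mine's profit is π_i = x_i(121 − X) − 6x_i, with X = x_i + Σ_{j≠i} x_j.
First-order condition: 115 − 2x_i − Σ_{j≠i} x_j = 0.
With identical mines, set every x_j = x: then 115 − 2x − 2x = 0, i.e. x = 115/4 = 28.75.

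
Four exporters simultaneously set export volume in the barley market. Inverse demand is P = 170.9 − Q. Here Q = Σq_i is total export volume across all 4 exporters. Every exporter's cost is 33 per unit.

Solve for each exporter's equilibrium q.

27.58

A representative exporter's profit is π_i = q_i(170.9 − Q) − 33q_i, with Q = q_i + Σ_{j≠i} q_j.
First-order condition: 137.9 − 2q_i − Σ_{j≠i} q_j = 0.
In a symmetric equilibrium every exporter chooses the same q, so Σ_{j≠i} q_j = 3q. The condition becomes 137.9 − 5q = 0, giving q = 137.9/5 = 27.58.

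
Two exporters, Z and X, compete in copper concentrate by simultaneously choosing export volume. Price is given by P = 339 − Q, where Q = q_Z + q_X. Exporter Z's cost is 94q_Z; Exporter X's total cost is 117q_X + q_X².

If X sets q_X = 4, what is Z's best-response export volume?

Exporter Z's profit: π = q_Z(339 − (q_Z + q_X)) − 94q_Z.
∂π/∂q_Z = 245 − 2q_Z − q_X = 0, so q_Z = 122.5 − 0.5q_X.
At q_X = 4: q_Z = 122.5 − 0.5·4 = 120.5.

120.5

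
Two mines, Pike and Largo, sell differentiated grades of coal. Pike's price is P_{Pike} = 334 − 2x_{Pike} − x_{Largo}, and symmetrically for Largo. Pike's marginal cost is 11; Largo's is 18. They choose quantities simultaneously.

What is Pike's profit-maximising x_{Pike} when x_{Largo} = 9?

78.5

Mine Pike's profit: π = x_{Pike}(334 − 2x_{Pike} − x_{Largo}) − 11x_{Pike}.
∂π/∂x_{Pike} = 323 − 4x_{Pike} − x_{Largo} = 0 ⇒ x_{Pike} = 80.75 − 0.25x_{Largo}.
At x_{Largo} = 9: x_{Pike} = 80.75 − 0.25·9 = 78.5.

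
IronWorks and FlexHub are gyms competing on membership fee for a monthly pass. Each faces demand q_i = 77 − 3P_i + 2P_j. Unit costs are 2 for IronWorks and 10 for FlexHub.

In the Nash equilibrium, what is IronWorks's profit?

IronWorks's profit: π = (P_{IronWorks} − 2)(77 − 3P_{IronWorks} + 2P_{FlexHub}).
∂π/∂P_{IronWorks} = 83 − 6P_{IronWorks} + 2P_{FlexHub} = 0 ⇒ P_{IronWorks} = 83/6 + (1/3)P_{FlexHub}.
Similarly P_{FlexHub} = 107/6 + (1/3)P_{IronWorks}.
Solving the two reaction functions simultaneously: (1 − (1/3)(1/3))P_{IronWorks} = 83/6 + (1/3)·(107/6), so (8/9)P_{IronWorks} = 178/9 and P_{IronWorks} = 22.25.
Then P_{FlexHub} = 107/6 + (1/3)·22.25 = 25.25.
q_{IronWorks} = 77 − 3·22.25 + 2·25.25 = 60.75.
Profit = (22.25 − 2)·60.75 = 1230.1875.

1230.1875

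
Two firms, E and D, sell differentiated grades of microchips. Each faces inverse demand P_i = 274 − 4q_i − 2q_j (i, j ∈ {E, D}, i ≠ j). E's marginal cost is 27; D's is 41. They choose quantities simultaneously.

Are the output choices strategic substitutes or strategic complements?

Firm E's profit: π = q_E(274 − 4q_E − 2q_D) − 27q_E.
∂π/∂q_E = 247 − 8q_E − 2q_D = 0 ⇒ q_E = 30.875 − 0.25q_D.
The best-response slope dq_E/dq_D = −0.25 < 0: the reaction function is downward-sloping, so the choices are strategic substitutes.

strategic substitutes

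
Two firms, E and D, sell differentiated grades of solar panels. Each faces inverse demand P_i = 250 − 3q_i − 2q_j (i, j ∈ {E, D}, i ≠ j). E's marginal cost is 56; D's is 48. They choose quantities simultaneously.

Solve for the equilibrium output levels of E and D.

23.75, 25.75

Firm E's profit: π = q_E(250 − 3q_E − 2q_D) − 56q_E.
∂π/∂q_E = 194 − 6q_E − 2q_D = 0 ⇒ q_E = 97/3 − (1/3)q_D.
Similarly q_D = 101/3 − (1/3)q_E.
Substituting the second reaction function into the first: q_E = 97/3 − (1/3)(101/3 − (1/3)q_E), which gives (8/9)q_E = 190/9 ⇒ q_E = 23.75.
Then q_D = 101/3 − (1/3)·23.75 = 25.75.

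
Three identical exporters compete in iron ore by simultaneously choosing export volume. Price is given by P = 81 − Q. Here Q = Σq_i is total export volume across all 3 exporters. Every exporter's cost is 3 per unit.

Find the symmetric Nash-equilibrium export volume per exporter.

19.5

A representative exporter's profit is π_i = q_i(81 − Q) − 3q_i, with Q = q_i + Σ_{j≠i} q_j.
First-order condition: 78 − 2q_i − Σ_{j≠i} q_j = 0.
In a symmetric equilibrium every exporter chooses the same q, so Σ_{j≠i} q_j = 2q. The condition becomes 78 − 4q = 0, giving q = 78/4 = 19.5.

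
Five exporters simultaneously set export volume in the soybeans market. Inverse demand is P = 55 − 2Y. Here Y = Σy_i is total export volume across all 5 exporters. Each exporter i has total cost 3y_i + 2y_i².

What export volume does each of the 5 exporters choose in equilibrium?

A representative exporter's profit is π_i = y_i(55 − 2Y) − 3y_i − 2y_i², with Y = y_i + Σ_{j≠i} y_j.
First-order condition: 52 − 8y_i − 2Σ_{j≠i} y_j = 0.
With identical exporters, set every y_j = y: then 52 − 8y − 8y = 0, i.e. y = 52/16 = 3.25.

3.25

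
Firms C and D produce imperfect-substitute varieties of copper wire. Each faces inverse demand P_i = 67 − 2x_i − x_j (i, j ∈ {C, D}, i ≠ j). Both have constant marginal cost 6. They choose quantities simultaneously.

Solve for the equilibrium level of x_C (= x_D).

12.2

Firm C's profit: π = x_C(67 − 2x_C − x_D) − 6x_C.
∂π/∂x_C = 61 − 4x_C − x_D = 0 ⇒ x_C = 15.25 − 0.25x_D.
By symmetry x_D = x_C; substituting into the reaction function, 1.25x_C = 15.25 and x_C = 12.2.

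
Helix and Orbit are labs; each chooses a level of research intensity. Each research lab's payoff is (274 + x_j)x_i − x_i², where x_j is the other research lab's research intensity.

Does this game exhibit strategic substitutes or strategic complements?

Helix's payoff is (274 + x_O)x_H − x_H².
∂π/∂x_H = 274 + x_O − 2x_H = 0, so x_H = 137 + 0.5x_O.
The best-response slope dx_H/dx_O = 0.5 > 0: the reaction function is upward-sloping, so the choices are strategic complements.

strategic complements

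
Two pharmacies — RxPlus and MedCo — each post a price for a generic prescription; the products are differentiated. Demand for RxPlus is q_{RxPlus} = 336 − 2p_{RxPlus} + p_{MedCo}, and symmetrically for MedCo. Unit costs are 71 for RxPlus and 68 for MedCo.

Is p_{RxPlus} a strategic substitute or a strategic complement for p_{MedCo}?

RxPlus's profit: π = (p_{RxPlus} − 71)(336 − 2p_{RxPlus} + p_{MedCo}).
∂π/∂p_{RxPlus} = 478 − 4p_{RxPlus} + p_{MedCo} = 0 ⇒ p_{RxPlus} = 119.5 + 0.25p_{MedCo}.
The best-response slope dp_{RxPlus}/dp_{MedCo} = 0.25 > 0: the reaction function is upward-sloping, so the choices are strategic complements.

strategic complements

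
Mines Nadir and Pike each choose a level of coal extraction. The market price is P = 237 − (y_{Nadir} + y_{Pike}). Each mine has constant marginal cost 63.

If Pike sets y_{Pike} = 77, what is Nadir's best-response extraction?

Mine Nadir's profit: π = y_{Nadir}(237 − (y_{Nadir} + y_{Pike})) − 63y_{Nadir}.
∂π/∂y_{Nadir} = 174 − 2y_{Nadir} − y_{Pike} = 0, so y_{Nadir} = 87 − 0.5y_{Pike}.
At y_{Pike} = 77: y_{Nadir} = 87 − 0.5·77 = 48.5.

48.5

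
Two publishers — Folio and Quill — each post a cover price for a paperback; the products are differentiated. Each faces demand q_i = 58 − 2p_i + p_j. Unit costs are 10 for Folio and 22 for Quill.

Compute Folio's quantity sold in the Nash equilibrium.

Folio's profit: π = (p_{Folio} − 10)(58 − 2p_{Folio} + p_{Quill}).
∂π/∂p_{Folio} = 78 − 4p_{Folio} + p_{Quill} = 0 ⇒ p_{Folio} = 19.5 + 0.25p_{Quill}.
Similarly p_{Quill} = 25.5 + 0.25p_{Folio}.
Solving the two reaction functions simultaneously: (1 − (0.25)(0.25))p_{Folio} = 19.5 + 0.25·25.5, so 0.9375p_{Folio} = 25.875 and p_{Folio} = 27.6.
Then p_{Quill} = 25.5 + 0.25·27.6 = 32.4.
q_{Folio} = 58 − 2·27.6 + 32.4 = 35.2.

35.2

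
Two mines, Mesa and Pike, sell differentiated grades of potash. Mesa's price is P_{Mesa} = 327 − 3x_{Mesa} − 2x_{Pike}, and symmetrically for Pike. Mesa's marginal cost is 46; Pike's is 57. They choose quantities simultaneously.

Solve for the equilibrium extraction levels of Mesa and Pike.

Mine Mesa's profit: π = x_{Mesa}(327 − 3x_{Mesa} − 2x_{Pike}) − 46x_{Mesa}.
∂π/∂x_{Mesa} = 281 − 6x_{Mesa} − 2x_{Pike} = 0 ⇒ x_{Mesa} = 281/6 − (1/3)x_{Pike}.
Similarly x_{Pike} = 45 − (1/3)x_{Mesa}.
Solving the two reaction functions simultaneously: (1 − (−1/3)(−1/3))x_{Mesa} = 281/6 − (1/3)·45, so (8/9)x_{Mesa} = 191/6 and x_{Mesa} = 35.8125.
Then x_{Pike} = 45 − (1/3)·35.8125 = 33.0625.

35.8125, 33.0625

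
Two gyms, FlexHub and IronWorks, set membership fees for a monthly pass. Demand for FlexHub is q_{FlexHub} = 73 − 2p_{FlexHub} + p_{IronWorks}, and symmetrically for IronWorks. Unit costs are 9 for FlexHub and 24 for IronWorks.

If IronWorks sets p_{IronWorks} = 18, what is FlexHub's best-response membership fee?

FlexHub's profit: π = (p_{FlexHub} − 9)(73 − 2p_{FlexHub} + p_{IronWorks}).
∂π/∂p_{FlexHub} = 91 − 4p_{FlexHub} + p_{IronWorks} = 0 ⇒ p_{FlexHub} = 22.75 + 0.25p_{IronWorks}.
At p_{IronWorks} = 18: p_{FlexHub} = 22.75 + 0.25·18 = 27.25.

27.25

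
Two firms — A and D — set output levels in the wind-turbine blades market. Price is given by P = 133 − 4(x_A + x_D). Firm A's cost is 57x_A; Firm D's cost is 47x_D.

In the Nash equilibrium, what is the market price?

79

Firm A's profit: π = x_A(133 − 4(x_A + x_D)) − 57x_A.
∂π/∂x_A = 76 − 8x_A − 4x_D = 0, so x_A = 9.5 − 0.5x_D.
By the same steps for D: x_D = 10.75 − 0.5x_A.
Plugging x_D into A's best response: x_A = 9.5 − 0.5(10.75 − 0.5x_A) ⇒ 0.75x_A = 4.125, so x_A = 5.5.
Then x_D = 10.75 − 0.5·5.5 = 8.
Equilibrium price: P = 133 − 4·13.5 = 79.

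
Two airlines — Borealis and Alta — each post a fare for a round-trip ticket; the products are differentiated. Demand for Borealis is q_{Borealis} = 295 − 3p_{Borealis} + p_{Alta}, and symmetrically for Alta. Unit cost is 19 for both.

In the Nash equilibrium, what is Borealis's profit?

7925.88

Borealis's profit: π = (p_{Borealis} − 19)(295 − 3p_{Borealis} + p_{Alta}).
∂π/∂p_{Borealis} = 352 − 6p_{Borealis} + p_{Alta} = 0 ⇒ p_{Borealis} = 176/3 + (1/6)p_{Alta}.
Setting p_{Borealis} = p_{Alta} in the reaction function: p_{Borealis} = 176/3 + (1/6)p_{Borealis}, so p_{Borealis} = (176/3) / (5/6) = 70.4.
q_{Borealis} = 295 − 3·70.4 + 70.4 = 154.2.
Profit = (70.4 − 19)·154.2 = 7925.88.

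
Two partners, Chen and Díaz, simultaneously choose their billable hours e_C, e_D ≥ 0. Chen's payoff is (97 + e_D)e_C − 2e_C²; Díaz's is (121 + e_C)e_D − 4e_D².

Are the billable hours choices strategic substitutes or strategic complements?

Expanding Chen's payoff: 97e_C + e_De_C − 2e_C².
∂π/∂e_C = 97 + e_D − 4e_C = 0, so e_C = 24.25 + 0.25e_D.
The best-response slope de_C/de_D = 0.25 > 0: the reaction function is upward-sloping, so the choices are strategic complements.

strategic complements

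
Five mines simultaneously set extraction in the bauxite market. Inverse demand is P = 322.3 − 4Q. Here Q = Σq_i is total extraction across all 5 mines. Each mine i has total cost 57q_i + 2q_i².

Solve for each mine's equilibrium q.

9.475

A representative mine's profit is π_i = q_i(322.3 − 4Q) − 57q_i − 2q_i², with Q = q_i + Σ_{j≠i} q_j.
First-order condition: 265.3 − 12q_i − 4Σ_{j≠i} q_j = 0.
In a symmetric equilibrium every mine chooses the same q, so Σ_{j≠i} q_j = 4q. The condition becomes 265.3 − 28q = 0, giving q = 265.3/28 = 9.475.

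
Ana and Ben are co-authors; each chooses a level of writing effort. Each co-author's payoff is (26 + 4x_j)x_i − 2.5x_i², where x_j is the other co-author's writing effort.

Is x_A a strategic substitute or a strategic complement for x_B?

strategic complements

Ana's payoff is (26 + 4x_B)x_A − 2.5x_A².
∂π/∂x_A = 26 + 4x_B − 5x_A = 0, so x_A = 5.2 + 0.8x_B.
The best-response slope dx_A/dx_B = 0.8 > 0: the reaction function is upward-sloping, so the choices are strategic complements.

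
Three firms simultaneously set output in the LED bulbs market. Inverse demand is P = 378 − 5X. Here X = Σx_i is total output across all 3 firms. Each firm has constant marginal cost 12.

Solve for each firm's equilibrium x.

A representative firm's profit is π_i = x_i(378 − 5X) − 12x_i, with X = x_i + Σ_{j≠i} x_j.
First-order condition: 366 − 10x_i − 5Σ_{j≠i} x_j = 0.
With identical firms, set every x_j = x: then 366 − 10x − 10x = 0, i.e. x = 366/20 = 18.3.

18.3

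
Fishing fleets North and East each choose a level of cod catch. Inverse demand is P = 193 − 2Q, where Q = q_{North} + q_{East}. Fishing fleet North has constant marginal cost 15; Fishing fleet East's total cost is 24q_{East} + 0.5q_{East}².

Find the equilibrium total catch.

54.5

Fishing fleet North's profit: π = q_{North}(193 − 2(q_{North} + q_{East})) − 15q_{North}.
∂π/∂q_{North} = 178 − 4q_{North} − 2q_{East} = 0, so q_{North} = 44.5 − 0.5q_{East}.
For East: ∂π/∂q_{East} = 169 − 5q_{East} − 2q_{North} = 0 ⇒ q_{East} = 33.8 − 0.4q_{North}.
Substituting the second reaction function into the first: q_{North} = 44.5 − 0.5(33.8 − 0.4q_{North}), which gives 0.8q_{North} = 27.6 ⇒ q_{North} = 34.5.
Then q_{East} = 33.8 − 0.4·34.5 = 20.
Total catch: 34.5 + 20 = 54.5.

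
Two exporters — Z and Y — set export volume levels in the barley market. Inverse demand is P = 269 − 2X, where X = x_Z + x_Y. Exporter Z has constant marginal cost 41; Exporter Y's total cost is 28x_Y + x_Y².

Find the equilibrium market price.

Exporter Z's profit: π = x_Z(269 − 2(x_Z + x_Y)) − 41x_Z.
∂π/∂x_Z = 228 − 4x_Z − 2x_Y = 0, so x_Z = 57 − 0.5x_Y.
For Y: ∂π/∂x_Y = 241 − 6x_Y − 2x_Z = 0 ⇒ x_Y = 241/6 − (1/3)x_Z.
Plugging x_Y into Z's best response: x_Z = 57 − 0.5(241/6 − (1/3)x_Z) ⇒ (5/6)x_Z = 443/12, so x_Z = 44.3.
Then x_Y = 241/6 − (1/3)·44.3 = 25.4.
Equilibrium price: P = 269 − 2·69.7 = 129.6.

129.6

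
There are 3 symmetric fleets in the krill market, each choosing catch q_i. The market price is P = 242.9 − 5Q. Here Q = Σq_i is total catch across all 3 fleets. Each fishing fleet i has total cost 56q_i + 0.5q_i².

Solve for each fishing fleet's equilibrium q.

A representative fishing fleet's profit is π_i = q_i(242.9 − 5Q) − 56q_i − 0.5q_i², with Q = q_i + Σ_{j≠i} q_j.
First-order condition: 186.9 − 11q_i − 5Σ_{j≠i} q_j = 0.
Imposing symmetry (q_j = q for all j) turns Σ_{j≠i} q_j into 2q, so 186.9 = 21q and q = 8.9.

8.9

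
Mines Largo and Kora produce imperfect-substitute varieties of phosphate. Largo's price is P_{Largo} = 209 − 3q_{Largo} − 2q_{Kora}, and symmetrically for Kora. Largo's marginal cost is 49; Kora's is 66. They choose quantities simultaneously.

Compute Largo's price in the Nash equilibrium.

Mine Largo's profit: π = q_{Largo}(209 − 3q_{Largo} − 2q_{Kora}) − 49q_{Largo}.
∂π/∂q_{Largo} = 160 − 6q_{Largo} − 2q_{Kora} = 0 ⇒ q_{Largo} = 80/3 − (1/3)q_{Kora}.
Similarly q_{Kora} = 143/6 − (1/3)q_{Largo}.
Solving the two reaction functions simultaneously: (1 − (−1/3)(−1/3))q_{Largo} = 80/3 − (1/3)·(143/6), so (8/9)q_{Largo} = 337/18 and q_{Largo} = 21.0625.
Then q_{Kora} = 143/6 − (1/3)·21.0625 = 16.8125.
P_{Largo} = 209 − 3·21.0625 − 2·16.8125 = 112.1875.

112.1875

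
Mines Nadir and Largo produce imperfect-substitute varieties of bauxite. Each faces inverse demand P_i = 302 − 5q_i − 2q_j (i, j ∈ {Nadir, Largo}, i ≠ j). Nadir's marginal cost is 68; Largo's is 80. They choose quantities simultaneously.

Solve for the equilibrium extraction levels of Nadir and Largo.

Mine Nadir's profit: π = q_{Nadir}(302 − 5q_{Nadir} − 2q_{Largo}) − 68q_{Nadir}.
∂π/∂q_{Nadir} = 234 − 10q_{Nadir} − 2q_{Largo} = 0 ⇒ q_{Nadir} = 23.4 − 0.2q_{Largo}.
Similarly q_{Largo} = 22.2 − 0.2q_{Nadir}.
Substituting the second reaction function into the first: q_{Nadir} = 23.4 − 0.2(22.2 − 0.2q_{Nadir}), which gives 0.96q_{Nadir} = 18.96 ⇒ q_{Nadir} = 19.75.
Then q_{Largo} = 22.2 − 0.2·19.75 = 18.25.

19.75, 18.25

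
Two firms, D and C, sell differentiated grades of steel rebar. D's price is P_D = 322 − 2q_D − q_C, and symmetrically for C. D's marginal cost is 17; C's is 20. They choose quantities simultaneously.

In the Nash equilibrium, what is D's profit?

Firm D's profit: π = q_D(322 − 2q_D − q_C) − 17q_D.
∂π/∂q_D = 305 − 4q_D − q_C = 0 ⇒ q_D = 76.25 − 0.25q_C.
Similarly q_C = 75.5 − 0.25q_D.
Solving the two reaction functions simultaneously: (1 − (−0.25)(−0.25))q_D = 76.25 − 0.25·75.5, so 0.9375q_D = 57.375 and q_D = 61.2.
Then q_C = 75.5 − 0.25·61.2 = 60.2.
P_D = 322 − 2·61.2 − 60.2 = 139.4.
Profit = (139.4 − 17)·61.2 = 7490.88.

7490.88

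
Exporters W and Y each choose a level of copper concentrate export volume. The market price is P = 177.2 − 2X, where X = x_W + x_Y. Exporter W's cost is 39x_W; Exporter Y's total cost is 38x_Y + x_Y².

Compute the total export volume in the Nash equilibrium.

41.56

Exporter W's profit: π = x_W(177.2 − 2(x_W + x_Y)) − 39x_W.
∂π/∂x_W = 138.2 − 4x_W − 2x_Y = 0, so x_W = 34.55 − 0.5x_Y.
For Y: ∂π/∂x_Y = 139.2 − 6x_Y − 2x_W = 0 ⇒ x_Y = 23.2 − (1/3)x_W.
Solving the two reaction functions simultaneously: (1 − (−0.5)(−1/3))x_W = 34.55 − 0.5·23.2, so (5/6)x_W = 22.95 and x_W = 27.54.
Then x_Y = 23.2 − (1/3)·27.54 = 14.02.
Total export volume: 27.54 + 14.02 = 41.56.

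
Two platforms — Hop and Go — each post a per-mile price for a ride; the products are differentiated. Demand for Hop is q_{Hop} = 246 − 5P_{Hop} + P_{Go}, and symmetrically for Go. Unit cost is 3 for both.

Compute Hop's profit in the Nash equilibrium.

3380

Hop's profit: π = (P_{Hop} − 3)(246 − 5P_{Hop} + P_{Go}).
∂π/∂P_{Hop} = 261 − 10P_{Hop} + P_{Go} = 0 ⇒ P_{Hop} = 26.1 + 0.1P_{Go}.
Setting P_{Hop} = P_{Go} in the reaction function: P_{Hop} = 26.1 + 0.1P_{Hop}, so P_{Hop} = 26.1 / 0.9 = 29.
q_{Hop} = 246 − 5·29 + 29 = 130.
Profit = (29 − 3)·130 = 3380.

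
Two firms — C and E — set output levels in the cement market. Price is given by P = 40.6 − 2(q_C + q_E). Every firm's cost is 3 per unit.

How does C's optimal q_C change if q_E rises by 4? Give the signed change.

Firm C's profit: π = q_C(40.6 − 2(q_C + q_E)) − 3q_C.
∂π/∂q_C = 37.6 − 4q_C − 2q_E = 0, so q_C = 9.4 − 0.5q_E.
The reaction-function slope is −0.5, so a 4-unit rise in q_E moves q_C by −0.5 × 4 = −2. C's best response falls — the actions are strategic substitutes.

-2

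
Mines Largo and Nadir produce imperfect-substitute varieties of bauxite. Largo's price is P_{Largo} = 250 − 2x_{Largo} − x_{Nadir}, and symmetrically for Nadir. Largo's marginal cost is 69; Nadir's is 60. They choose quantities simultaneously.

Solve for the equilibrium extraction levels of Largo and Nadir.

35.6, 38.6

Mine Largo's profit: π = x_{Largo}(250 − 2x_{Largo} − x_{Nadir}) − 69x_{Largo}.
∂π/∂x_{Largo} = 181 − 4x_{Largo} − x_{Nadir} = 0 ⇒ x_{Largo} = 45.25 − 0.25x_{Nadir}.
Similarly x_{Nadir} = 47.5 − 0.25x_{Largo}.
Substituting the second reaction function into the first: x_{Largo} = 45.25 − 0.25(47.5 − 0.25x_{Largo}), which gives 0.9375x_{Largo} = 33.375 ⇒ x_{Largo} = 35.6.
Then x_{Nadir} = 47.5 − 0.25·35.6 = 38.6.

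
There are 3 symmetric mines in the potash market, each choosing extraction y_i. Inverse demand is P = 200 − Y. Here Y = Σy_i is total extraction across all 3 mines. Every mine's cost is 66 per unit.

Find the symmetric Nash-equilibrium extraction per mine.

A representative mine's profit is π_i = y_i(200 − Y) − 66y_i, with Y = y_i + Σ_{j≠i} y_j.
First-order condition: 134 − 2y_i − Σ_{j≠i} y_j = 0.
In a symmetric equilibrium every mine chooses the same y, so Σ_{j≠i} y_j = 2y. The condition becomes 134 − 4y = 0, giving y = 134/4 = 33.5.

33.5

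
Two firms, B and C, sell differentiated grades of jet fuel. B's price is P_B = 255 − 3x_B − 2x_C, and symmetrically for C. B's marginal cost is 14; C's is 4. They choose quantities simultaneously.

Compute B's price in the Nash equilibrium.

102.5

Firm B's profit: π = x_B(255 − 3x_B − 2x_C) − 14x_B.
∂π/∂x_B = 241 − 6x_B − 2x_C = 0 ⇒ x_B = 241/6 − (1/3)x_C.
Similarly x_C = 251/6 − (1/3)x_B.
Solving the two reaction functions simultaneously: (1 − (−1/3)(−1/3))x_B = 241/6 − (1/3)·(251/6), so (8/9)x_B = 236/9 and x_B = 29.5.
Then x_C = 251/6 − (1/3)·29.5 = 32.
P_B = 255 − 3·29.5 − 2·32 = 102.5.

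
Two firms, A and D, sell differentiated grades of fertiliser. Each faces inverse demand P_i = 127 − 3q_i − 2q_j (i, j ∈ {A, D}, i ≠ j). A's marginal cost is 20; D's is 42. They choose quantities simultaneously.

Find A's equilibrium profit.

652.6875

Firm A's profit: π = q_A(127 − 3q_A − 2q_D) − 20q_A.
∂π/∂q_A = 107 − 6q_A − 2q_D = 0 ⇒ q_A = 107/6 − (1/3)q_D.
Similarly q_D = 85/6 − (1/3)q_A.
Substituting the second reaction function into the first: q_A = 107/6 − (1/3)(85/6 − (1/3)q_A), which gives (8/9)q_A = 118/9 ⇒ q_A = 14.75.
Then q_D = 85/6 − (1/3)·14.75 = 9.25.
P_A = 127 − 3·14.75 − 2·9.25 = 64.25.
Profit = (64.25 − 20)·14.75 = 652.6875.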